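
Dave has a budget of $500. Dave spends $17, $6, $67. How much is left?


Add up expenses:
$17 + $6 + $67 = $90
Subtract from budget:
$500 - $90 = $410

$410


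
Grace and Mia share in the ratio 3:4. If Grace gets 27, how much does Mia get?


Find the multiplier:
27 / 3 = 9
Apply to Mia's share:
4 x 9 = 36

36


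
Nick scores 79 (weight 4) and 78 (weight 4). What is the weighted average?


Weighted sum:
4 x 79 + 4 x 78 = 628
Total weight:
4 + 4 = 8
Weighted average:
628 / 8 = 78.5

78.5


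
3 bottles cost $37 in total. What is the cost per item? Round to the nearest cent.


Total cost: $37
Number of items: 3
Unit price: $37 / 3 = $12.3333... ≈ $12.33

$12.33


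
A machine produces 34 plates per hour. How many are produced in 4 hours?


Production rate: 34 plates per hour
Time: 4 hours
Total: 34 x 4 = 136 plates

136 plates


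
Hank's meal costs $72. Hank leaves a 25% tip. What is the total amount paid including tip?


Calculate the tip:
25% of $72 = $18
Add tip to meal cost:
$72 + $18 = $90

$90


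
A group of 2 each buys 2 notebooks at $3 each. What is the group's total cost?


Cost per person:
2 x $3 = $6
Group total:
2 x $6 = $12

$12


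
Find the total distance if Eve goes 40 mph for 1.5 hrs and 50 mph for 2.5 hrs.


Leg 1 distance:
40 x 1.5 = 60 miles
Leg 2 distance:
50 x 2.5 = 125 miles
Total distance:
60 + 125 = 185 miles

185 miles


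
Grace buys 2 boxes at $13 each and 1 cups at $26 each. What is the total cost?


Cost of boxes:
2 x $13 = $26
Cost of cups:
1 x $26 = $26
Add both:
$26 + $26 = $52

$52


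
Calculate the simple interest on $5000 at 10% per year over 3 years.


Use the formula I = P x R x T / 100
P x R x T = 5000 x 10 x 3 = 150000
I = 150000 / 100 = $1500

$1500


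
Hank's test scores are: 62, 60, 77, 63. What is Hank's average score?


Add the scores:
62 + 60 + 77 + 63 = 262
Divide by the number of tests:
262 / 4 = 65.5

65.5


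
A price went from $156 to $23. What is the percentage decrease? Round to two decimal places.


Find the absolute change:
|23 - 156| = 133
Divide by original and multiply by 100:
133 / 156 x 100 = 85.2564...% ≈ 85.26%

85.26%


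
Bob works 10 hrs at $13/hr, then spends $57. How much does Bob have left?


Calculate earnings:
10 x $13 = $130
Subtract spending:
$130 - $57 = $73

$73


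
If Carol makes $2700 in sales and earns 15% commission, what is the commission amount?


Convert rate to decimal:
15% = 0.15
Multiply by sales:
$2700 x 0.15 = $405

$405


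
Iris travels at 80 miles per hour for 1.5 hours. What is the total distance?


Use the formula: distance = speed x time
Speed = 80 mph, Time = 1.5 hours
80 x 1.5 = 120 miles

120 miles


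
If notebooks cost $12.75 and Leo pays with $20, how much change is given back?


Start with the amount paid:
$20
Subtract the price:
$20 - $12.75 = $7.25

$7.25


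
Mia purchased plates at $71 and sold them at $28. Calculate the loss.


Selling price = $28
Cost price = $71
Loss = cost price - selling price:
Loss = $71 - $28 = $43

$43


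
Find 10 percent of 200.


Convert percentage to decimal:
10% = 0.1
Multiply:
200 x 0.1 = 20

20


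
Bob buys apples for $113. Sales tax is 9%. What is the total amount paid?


Calculate the tax:
9% of $113 = $10.17
Add tax to price:
$113 + $10.17 = $123.17

$123.17


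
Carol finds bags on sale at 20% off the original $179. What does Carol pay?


Calculate the discount amount:
20% of $179 = $35.80
Subtract from original:
$179 - $35.80 = $143.20

$143.20


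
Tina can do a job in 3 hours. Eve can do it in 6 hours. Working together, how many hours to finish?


Tina's rate: 1/3 of the job per hour
Eve's rate: 1/6 of the job per hour
Combined rate: 1/3 + 1/6 = 1/2 per hour
Time = 1 / (1/2) = 2 hours

2 hours


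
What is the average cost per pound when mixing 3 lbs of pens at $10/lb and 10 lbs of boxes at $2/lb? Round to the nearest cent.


Cost of pens:
3 x $10 = $30
Cost of boxes:
10 x $2 = $20
Total cost: $30 + $20 = $50
Total weight: 13 lbs
Average: $50 / 13 = $3.8461... ≈ $3.85/lb

$3.85/lb


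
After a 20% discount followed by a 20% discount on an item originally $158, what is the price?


First discount:
20% of $158 = $31.60
Price after first discount:
$158 - $31.60 = $126.40
Second discount:
20% of $126.40 = $25.28
Final price:
$126.40 - $25.28 = $101.12

$101.12


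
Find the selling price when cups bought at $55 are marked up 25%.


Calculate the markup amount:
25% of $55 = $13.75
Add to cost:
$55 + $13.75 = $68.75

$68.75


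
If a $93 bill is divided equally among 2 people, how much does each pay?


Total bill: $93
Number of people: 2
Each pays: $93 / 2 = $46.50

$46.50


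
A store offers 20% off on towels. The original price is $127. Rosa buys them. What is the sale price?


Calculate the discount amount:
20% of $127 = $25.40
Subtract from original:
$127 - $25.40 = $101.60

$101.60


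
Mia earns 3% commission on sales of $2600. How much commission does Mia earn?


Convert rate to decimal:
3% = 0.03
Multiply by sales:
$2600 x 0.03 = $78

$78


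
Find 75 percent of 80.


Convert percentage to decimal:
75% = 0.75
Multiply:
80 x 0.75 = 60

60


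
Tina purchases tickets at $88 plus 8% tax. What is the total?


Calculate the tax:
8% of $88 = $7.04
Add tax to price:
$88 + $7.04 = $95.04

$95.04


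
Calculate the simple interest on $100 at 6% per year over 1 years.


Use the formula I = P x R x T / 100
P x R x T = 100 x 6 x 1 = 600
I = 600 / 100 = $6

$6


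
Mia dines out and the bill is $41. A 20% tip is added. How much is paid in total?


Calculate the tip:
20% of $41 = $8.20
Add tip to meal cost:
$41 + $8.20 = $49.20

$49.20


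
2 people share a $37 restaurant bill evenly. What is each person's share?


Total bill: $37
Number of people: 2
Each pays: $37 / 2 = $18.50

$18.50


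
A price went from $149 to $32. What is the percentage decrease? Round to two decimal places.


Find the absolute change:
|32 - 149| = 117
Divide by original and multiply by 100:
117 / 149 x 100 = 78.5234...% ≈ 78.52%

78.52%


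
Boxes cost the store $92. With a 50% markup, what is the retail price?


Calculate the markup amount:
50% of $92 = $46
Add to cost:
$92 + $46 = $138

$138


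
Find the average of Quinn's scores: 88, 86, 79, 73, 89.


Add the scores:
88 + 86 + 79 + 73 + 89 = 415
Divide by the number of tests:
415 / 5 = 83

83


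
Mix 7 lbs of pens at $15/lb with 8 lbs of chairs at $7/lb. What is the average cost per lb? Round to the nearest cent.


Cost of pens:
7 x $15 = $105
Cost of chairs:
8 x $7 = $56
Total cost: $105 + $56 = $161
Total weight: 15 lbs
Average: $161 / 15 = $10.7333... ≈ $10.73/lb

$10.73/lb


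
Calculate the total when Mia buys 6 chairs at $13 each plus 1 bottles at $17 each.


Cost of chairs:
6 x $13 = $78
Cost of bottles:
1 x $17 = $17
Add both:
$78 + $17 = $95

$95


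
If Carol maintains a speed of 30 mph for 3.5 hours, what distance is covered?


Use the formula: distance = speed x time
Speed = 30 mph, Time = 3.5 hours
30 x 3.5 = 105 miles

105 miles


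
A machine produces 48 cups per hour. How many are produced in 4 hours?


Production rate: 48 cups per hour
Time: 4 hours
Total: 48 x 4 = 192 cups

192 cups


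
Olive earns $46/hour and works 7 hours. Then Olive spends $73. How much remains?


Calculate earnings:
7 x $46 = $322
Subtract spending:
$322 - $73 = $249

$249


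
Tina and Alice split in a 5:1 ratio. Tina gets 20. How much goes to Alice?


Find the multiplier:
20 / 5 = 4
Apply to Alice's share:
1 x 4 = 4

4


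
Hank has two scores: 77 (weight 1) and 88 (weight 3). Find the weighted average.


Weighted sum:
1 x 77 + 3 x 88 = 341
Total weight:
1 + 3 = 4
Weighted average:
341 / 4 = 85.25

85.25


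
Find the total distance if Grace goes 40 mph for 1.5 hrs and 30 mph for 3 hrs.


Leg 1 distance:
40 x 1.5 = 60 miles
Leg 2 distance:
30 x 3 = 90 miles
Total distance:
60 + 90 = 150 miles

150 miles


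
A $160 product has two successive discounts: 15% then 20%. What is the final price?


First discount:
15% of $160 = $24
Price after first discount:
$160 - $24 = $136
Second discount:
20% of $136 = $27.20
Final price:
$136 - $27.20 = $108.80

$108.80


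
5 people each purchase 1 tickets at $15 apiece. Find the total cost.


Cost per person:
1 x $15 = $15
Group total:
5 x $15 = $75

$75


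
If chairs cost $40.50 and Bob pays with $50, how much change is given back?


Start with the amount paid:
$50
Subtract the price:
$50 - $40.50 = $9.50

$9.50


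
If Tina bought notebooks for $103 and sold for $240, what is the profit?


Selling price = $240
Cost price = $103
Profit = selling price - cost price:
Profit = $240 - $103 = $137

$137


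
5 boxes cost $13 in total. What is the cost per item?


Total cost: $13
Number of items: 5
Unit price: $13 / 5 = $2.60

$2.60


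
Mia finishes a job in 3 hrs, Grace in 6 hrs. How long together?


Mia's rate: 1/3 of the job per hour
Grace's rate: 1/6 of the job per hour
Combined rate: 1/3 + 1/6 = 1/2 per hour
Time = 1 / (1/2) = 2 hours

2 hours


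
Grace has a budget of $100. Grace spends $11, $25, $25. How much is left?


Add up expenses:
$11 + $25 + $25 = $61
Subtract from budget:
$100 - $61 = $39

$39


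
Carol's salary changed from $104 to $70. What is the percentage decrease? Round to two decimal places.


Find the absolute change:
|70 - 104| = 34
Divide by original and multiply by 100:
34 / 104 x 100 = 32.6923...% ≈ 32.69%

32.69%


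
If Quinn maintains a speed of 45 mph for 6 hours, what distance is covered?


Use the formula: distance = speed x time
Speed = 45 mph, Time = 6 hours
45 x 6 = 270 miles

270 miles


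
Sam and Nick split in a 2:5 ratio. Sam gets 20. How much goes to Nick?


Find the multiplier:
20 / 2 = 10
Apply to Nick's share:
5 x 10 = 50

50


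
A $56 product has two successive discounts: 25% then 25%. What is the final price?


First discount:
25% of $56 = $14
Price after first discount:
$56 - $14 = $42
Second discount:
25% of $42 = $10.50
Final price:
$42 - $10.50 = $31.50

$31.50


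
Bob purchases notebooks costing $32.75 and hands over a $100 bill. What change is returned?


Start with the amount paid:
$100
Subtract the price:
$100 - $32.75 = $67.25

$67.25


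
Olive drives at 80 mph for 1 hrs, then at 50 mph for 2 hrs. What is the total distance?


Leg 1 distance:
80 x 1 = 80 miles
Leg 2 distance:
50 x 2 = 100 miles
Total distance:
80 + 100 = 180 miles

180 miles


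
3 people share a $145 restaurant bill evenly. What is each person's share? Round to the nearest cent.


Total bill: $145
Number of people: 3
Each pays: $145 / 3 = $48.3333... ≈ $48.33

$48.33


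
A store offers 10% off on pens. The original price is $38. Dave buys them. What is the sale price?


Calculate the discount amount:
10% of $38 = $3.80
Subtract from original:
$38 - $3.80 = $34.20

$34.20


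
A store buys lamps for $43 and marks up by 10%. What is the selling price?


Calculate the markup amount:
10% of $43 = $4.30
Add to cost:
$43 + $4.30 = $47.30

$47.30


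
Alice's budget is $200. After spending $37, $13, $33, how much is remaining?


Add up expenses:
$37 + $13 + $33 = $83
Subtract from budget:
$200 - $83 = $117

$117


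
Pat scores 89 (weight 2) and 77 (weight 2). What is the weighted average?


Weighted sum:
2 x 89 + 2 x 77 = 332
Total weight:
2 + 2 = 4
Weighted average:
332 / 4 = 83

83


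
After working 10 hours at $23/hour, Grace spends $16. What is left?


Calculate earnings:
10 x $23 = $230
Subtract spending:
$230 - $16 = $214

$214


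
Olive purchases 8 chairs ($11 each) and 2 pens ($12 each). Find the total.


Cost of chairs:
8 x $11 = $88
Cost of pens:
2 x $12 = $24
Add both:
$88 + $24 = $112

$112


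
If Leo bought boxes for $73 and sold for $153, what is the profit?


Selling price = $153
Cost price = $73
Profit = selling price - cost price:
Profit = $153 - $73 = $80

$80


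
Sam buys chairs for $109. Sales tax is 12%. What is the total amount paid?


Calculate the tax:
12% of $109 = $13.08
Add tax to price:
$109 + $13.08 = $122.08

$122.08


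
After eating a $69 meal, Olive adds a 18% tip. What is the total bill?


Calculate the tip:
18% of $69 = $12.42
Add tip to meal cost:
$69 + $12.42 = $81.42

$81.42


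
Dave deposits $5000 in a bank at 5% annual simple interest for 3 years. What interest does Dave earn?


Use the formula I = P x R x T / 100
P x R x T = 5000 x 5 x 3 = 75000
I = 75000 / 100 = $750

$750


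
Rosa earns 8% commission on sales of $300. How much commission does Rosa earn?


Convert rate to decimal:
8% = 0.08
Multiply by sales:
$300 x 0.08 = $24

$24


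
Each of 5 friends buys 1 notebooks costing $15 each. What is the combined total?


Cost per person:
1 x $15 = $15
Group total:
5 x $15 = $75

$75


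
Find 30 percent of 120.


Convert percentage to decimal:
30% = 0.3
Multiply:
120 x 0.3 = 36

36


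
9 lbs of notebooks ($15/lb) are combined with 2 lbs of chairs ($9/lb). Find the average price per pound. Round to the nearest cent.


Cost of notebooks:
9 x $15 = $135
Cost of chairs:
2 x $9 = $18
Total cost: $135 + $18 = $153
Total weight: 11 lbs
Average: $153 / 11 = $13.9090... ≈ $13.91/lb

$13.91/lb


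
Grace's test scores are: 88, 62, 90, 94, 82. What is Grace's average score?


Add the scores:
88 + 62 + 90 + 94 + 82 = 416
Divide by the number of tests:
416 / 5 = 83.2

83.2


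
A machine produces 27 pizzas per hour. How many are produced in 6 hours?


Production rate: 27 pizzas per hour
Time: 6 hours
Total: 27 x 6 = 162 pizzas

162 pizzas


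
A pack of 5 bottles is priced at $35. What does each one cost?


Total cost: $35
Number of items: 5
Unit price: $35 / 5 = $7

$7


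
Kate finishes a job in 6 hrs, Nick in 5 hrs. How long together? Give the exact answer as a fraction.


Kate's rate: 1/6 of the job per hour
Nick's rate: 1/5 of the job per hour
Combined rate: 1/6 + 1/5 = 11/30 per hour
Time = 1 / (11/30) = 30/11 hours (≈ 2.73 hours)

30/11 hours


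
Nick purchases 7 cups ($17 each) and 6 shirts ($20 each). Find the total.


Cost of cups:
7 x $17 = $119
Cost of shirts:
6 x $20 = $120
Add both:
$119 + $120 = $239

$239


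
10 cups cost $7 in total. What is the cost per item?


Total cost: $7
Number of items: 10
Unit price: $7 / 10 = $0.70

$0.70


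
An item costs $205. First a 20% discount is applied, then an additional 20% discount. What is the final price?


First discount:
20% of $205 = $41
Price after first discount:
$205 - $41 = $164
Second discount:
20% of $164 = $32.80
Final price:
$164 - $32.80 = $131.20

$131.20


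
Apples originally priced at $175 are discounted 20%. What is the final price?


Calculate the discount amount:
20% of $175 = $35
Subtract from original:
$175 - $35 = $140

$140


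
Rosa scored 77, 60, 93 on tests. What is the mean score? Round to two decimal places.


Add the scores:
77 + 60 + 93 = 230
Divide by the number of tests:
230 / 3 = 76.6666... ≈ 76.67

76.67


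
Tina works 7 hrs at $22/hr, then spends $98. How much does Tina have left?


Calculate earnings:
7 x $22 = $154
Subtract spending:
$154 - $98 = $56

$56


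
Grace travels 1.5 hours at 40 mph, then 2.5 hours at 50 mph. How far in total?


Leg 1 distance:
40 x 1.5 = 60 miles
Leg 2 distance:
50 x 2.5 = 125 miles
Total distance:
60 + 125 = 185 miles

185 miles


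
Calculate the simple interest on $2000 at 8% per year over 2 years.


Use the formula I = P x R x T / 100
P x R x T = 2000 x 8 x 2 = 32000
I = 32000 / 100 = $320

$320


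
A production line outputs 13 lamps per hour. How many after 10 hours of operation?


Production rate: 13 lamps per hour
Time: 10 hours
Total: 13 x 10 = 130 lamps

130 lamps


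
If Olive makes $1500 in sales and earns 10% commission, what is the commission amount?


Convert rate to decimal:
10% = 0.1
Multiply by sales:
$1500 x 0.1 = $150

$150


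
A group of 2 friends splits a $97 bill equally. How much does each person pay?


Total bill: $97
Number of people: 2
Each pays: $97 / 2 = $48.50

$48.50


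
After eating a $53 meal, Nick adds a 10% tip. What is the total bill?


Calculate the tip:
10% of $53 = $5.30
Add tip to meal cost:
$53 + $5.30 = $58.30

$58.30


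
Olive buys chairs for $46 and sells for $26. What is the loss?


Selling price = $26
Cost price = $46
Loss = cost price - selling price:
Loss = $46 - $26 = $20

$20


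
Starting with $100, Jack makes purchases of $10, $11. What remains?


Add up expenses:
$10 + $11 = $21
Subtract from budget:
$100 - $21 = $79

$79


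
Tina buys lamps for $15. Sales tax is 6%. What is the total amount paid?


Calculate the tax:
6% of $15 = $0.90
Add tax to price:
$15 + $0.90 = $15.90

$15.90


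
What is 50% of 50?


Convert percentage to decimal:
50% = 0.5
Multiply:
50 x 0.5 = 25

25


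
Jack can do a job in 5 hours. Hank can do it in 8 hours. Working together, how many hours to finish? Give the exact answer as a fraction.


Jack's rate: 1/5 of the job per hour
Hank's rate: 1/8 of the job per hour
Combined rate: 1/5 + 1/8 = 13/40 per hour
Time = 1 / (13/40) = 40/13 hours (≈ 3.08 hours)

40/13 hours


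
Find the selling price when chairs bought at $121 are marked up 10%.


Calculate the markup amount:
10% of $121 = $12.10
Add to cost:
$121 + $12.10 = $133.10

$133.10


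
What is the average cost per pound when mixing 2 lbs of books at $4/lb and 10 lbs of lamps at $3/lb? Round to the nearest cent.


Cost of books:
2 x $4 = $8
Cost of lamps:
10 x $3 = $30
Total cost: $8 + $30 = $38
Total weight: 12 lbs
Average: $38 / 12 = $3.1666... ≈ $3.17/lb

$3.17/lb


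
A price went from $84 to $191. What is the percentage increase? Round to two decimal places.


Find the absolute change:
|191 - 84| = 107
Divide by original and multiply by 100:
107 / 84 x 100 = 127.3809...% ≈ 127.38%

127.38%


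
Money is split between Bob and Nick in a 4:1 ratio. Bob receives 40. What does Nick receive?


Find the multiplier:
40 / 4 = 10
Apply to Nick's share:
1 x 10 = 10

10


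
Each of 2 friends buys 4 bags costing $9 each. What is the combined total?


Cost per person:
4 x $9 = $36
Group total:
2 x $36 = $72

$72


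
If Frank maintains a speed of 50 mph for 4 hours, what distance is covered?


Use the formula: distance = speed x time
Speed = 50 mph, Time = 4 hours
50 x 4 = 200 miles

200 miles


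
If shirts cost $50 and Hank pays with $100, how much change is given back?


Start with the amount paid:
$100
Subtract the price:
$100 - $50 = $50

$50


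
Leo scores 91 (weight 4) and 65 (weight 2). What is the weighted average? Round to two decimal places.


Weighted sum:
4 x 91 + 2 x 65 = 494
Total weight:
4 + 2 = 6
Weighted average:
494 / 6 = 82.3333... ≈ 82.33

82.33


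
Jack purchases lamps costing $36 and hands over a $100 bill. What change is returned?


Start with the amount paid:
$100
Subtract the price:
$100 - $36 = $64

$64


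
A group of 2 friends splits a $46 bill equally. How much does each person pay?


Total bill: $46
Number of people: 2
Each pays: $46 / 2 = $23

$23


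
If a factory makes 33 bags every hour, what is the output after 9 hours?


Production rate: 33 bags per hour
Time: 9 hours
Total: 33 x 9 = 297 bags

297 bags


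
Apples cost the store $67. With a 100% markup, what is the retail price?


Calculate the markup amount:
100% of $67 = $67
Add to cost:
$67 + $67 = $134

$134


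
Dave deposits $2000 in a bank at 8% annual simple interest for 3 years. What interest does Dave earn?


Use the formula I = P x R x T / 100
P x R x T = 2000 x 8 x 3 = 48000
I = 48000 / 100 = $480

$480


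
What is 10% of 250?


Convert percentage to decimal:
10% = 0.1
Multiply:
250 x 0.1 = 25

25


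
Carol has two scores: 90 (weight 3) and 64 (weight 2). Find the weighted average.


Weighted sum:
3 x 90 + 2 x 64 = 398
Total weight:
3 + 2 = 5
Weighted average:
398 / 5 = 79.6

79.6


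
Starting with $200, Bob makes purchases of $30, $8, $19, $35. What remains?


Add up expenses:
$30 + $8 + $19 + $35 = $92
Subtract from budget:
$200 - $92 = $108

$108


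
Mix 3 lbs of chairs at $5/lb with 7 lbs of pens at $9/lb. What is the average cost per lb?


Cost of chairs:
3 x $5 = $15
Cost of pens:
7 x $9 = $63
Total cost: $15 + $63 = $78
Total weight: 10 lbs
Average: $78 / 10 = $7.80/lb

$7.80/lb


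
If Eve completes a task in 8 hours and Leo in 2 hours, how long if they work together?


Eve's rate: 1/8 of the job per hour
Leo's rate: 1/2 of the job per hour
Combined rate: 1/8 + 1/2 = 5/8 per hour
Time = 1 / (5/8) = 8/5 = 1.6 hours

1.6 hours


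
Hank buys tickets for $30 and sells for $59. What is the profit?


Selling price = $59
Cost price = $30
Profit = selling price - cost price:
Profit = $59 - $30 = $29

$29


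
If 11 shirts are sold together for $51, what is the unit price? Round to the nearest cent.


Total cost: $51
Number of items: 11
Unit price: $51 / 11 = $4.6363... ≈ $4.64

$4.64


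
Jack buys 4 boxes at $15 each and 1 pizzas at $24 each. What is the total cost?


Cost of boxes:
4 x $15 = $60
Cost of pizzas:
1 x $24 = $24
Add both:
$60 + $24 = $84

$84


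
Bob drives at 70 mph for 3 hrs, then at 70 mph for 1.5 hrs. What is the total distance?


Leg 1 distance:
70 x 3 = 210 miles
Leg 2 distance:
70 x 1.5 = 105 miles
Total distance:
210 + 105 = 315 miles

315 miles


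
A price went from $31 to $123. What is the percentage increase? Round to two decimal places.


Find the absolute change:
|123 - 31| = 92
Divide by original and multiply by 100:
92 / 31 x 100 = 296.7741...% ≈ 296.77%

296.77%


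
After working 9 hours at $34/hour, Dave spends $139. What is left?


Calculate earnings:
9 x $34 = $306
Subtract spending:
$306 - $139 = $167

$167


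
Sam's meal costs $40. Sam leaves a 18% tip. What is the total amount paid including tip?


Calculate the tip:
18% of $40 = $7.20
Add tip to meal cost:
$40 + $7.20 = $47.20

$47.20


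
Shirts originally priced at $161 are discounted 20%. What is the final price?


Calculate the discount amount:
20% of $161 = $32.20
Subtract from original:
$161 - $32.20 = $128.80

$128.80


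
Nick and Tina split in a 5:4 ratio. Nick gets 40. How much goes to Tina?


Find the multiplier:
40 / 5 = 8
Apply to Tina's share:
4 x 8 = 32

32


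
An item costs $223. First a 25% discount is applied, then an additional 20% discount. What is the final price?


First discount:
25% of $223 = $55.75
Price after first discount:
$223 - $55.75 = $167.25
Second discount:
20% of $167.25 = $33.45
Final price:
$167.25 - $33.45 = $133.80

$133.80


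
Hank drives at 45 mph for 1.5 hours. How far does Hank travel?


Use the formula: distance = speed x time
Speed = 45 mph, Time = 1.5 hours
45 x 1.5 = 67.5 miles

67.5 miles


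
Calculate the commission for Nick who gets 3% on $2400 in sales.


Convert rate to decimal:
3% = 0.03
Multiply by sales:
$2400 x 0.03 = $72

$72


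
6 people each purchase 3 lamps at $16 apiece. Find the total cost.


Cost per person:
3 x $16 = $48
Group total:
6 x $48 = $288

$288


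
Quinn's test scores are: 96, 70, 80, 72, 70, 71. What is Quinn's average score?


Add the scores:
96 + 70 + 80 + 72 + 70 + 71 = 459
Divide by the number of tests:
459 / 6 = 76.5

76.5


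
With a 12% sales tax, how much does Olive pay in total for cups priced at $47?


Calculate the tax:
12% of $47 = $5.64
Add tax to price:
$47 + $5.64 = $52.64

$52.64


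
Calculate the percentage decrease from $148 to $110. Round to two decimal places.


Find the absolute change:
|110 - 148| = 38
Divide by original and multiply by 100:
38 / 148 x 100 = 25.6756...% ≈ 25.68%

25.68%


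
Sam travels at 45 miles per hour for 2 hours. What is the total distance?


Use the formula: distance = speed x time
Speed = 45 mph, Time = 2 hours
45 x 2 = 90 miles

90 miles


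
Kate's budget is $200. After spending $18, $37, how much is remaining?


Add up expenses:
$18 + $37 = $55
Subtract from budget:
$200 - $55 = $145

$145


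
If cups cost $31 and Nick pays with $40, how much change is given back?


Start with the amount paid:
$40
Subtract the price:
$40 - $31 = $9

$9


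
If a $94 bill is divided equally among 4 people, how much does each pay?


Total bill: $94
Number of people: 4
Each pays: $94 / 4 = $23.50

$23.50


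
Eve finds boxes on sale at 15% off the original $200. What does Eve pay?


Calculate the discount amount:
15% of $200 = $30
Subtract from original:
$200 - $30 = $170

$170


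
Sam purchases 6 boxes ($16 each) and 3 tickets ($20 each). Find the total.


Cost of boxes:
6 x $16 = $96
Cost of tickets:
3 x $20 = $60
Add both:
$96 + $60 = $156

$156


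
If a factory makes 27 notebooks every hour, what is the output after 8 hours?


Production rate: 27 notebooks per hour
Time: 8 hours
Total: 27 x 8 = 216 notebooks

216 notebooks


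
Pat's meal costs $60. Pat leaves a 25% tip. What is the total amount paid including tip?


Calculate the tip:
25% of $60 = $15
Add tip to meal cost:
$60 + $15 = $75

$75


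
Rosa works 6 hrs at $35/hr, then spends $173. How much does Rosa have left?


Calculate earnings:
6 x $35 = $210
Subtract spending:
$210 - $173 = $37

$37


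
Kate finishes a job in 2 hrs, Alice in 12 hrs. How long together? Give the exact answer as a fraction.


Kate's rate: 1/2 of the job per hour
Alice's rate: 1/12 of the job per hour
Combined rate: 1/2 + 1/12 = 7/12 per hour
Time = 1 / (7/12) = 12/7 hours (≈ 1.71 hours)

12/7 hours


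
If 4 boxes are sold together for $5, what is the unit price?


Total cost: $5
Number of items: 4
Unit price: $5 / 4 = $1.25

$1.25


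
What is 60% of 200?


Convert percentage to decimal:
60% = 0.6
Multiply:
200 x 0.6 = 120

120


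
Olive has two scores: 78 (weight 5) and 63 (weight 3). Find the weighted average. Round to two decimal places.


Weighted sum:
5 x 78 + 3 x 63 = 579
Total weight:
5 + 3 = 8
Weighted average:
579 / 8 = 72.375 ≈ 72.38

72.38


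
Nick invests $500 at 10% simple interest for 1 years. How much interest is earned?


Use the formula I = P x R x T / 100
P x R x T = 500 x 10 x 1 = 5000
I = 5000 / 100 = $50

$50


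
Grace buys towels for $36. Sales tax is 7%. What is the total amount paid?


Calculate the tax:
7% of $36 = $2.52
Add tax to price:
$36 + $2.52 = $38.52

$38.52


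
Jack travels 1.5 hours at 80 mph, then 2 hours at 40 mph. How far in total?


Leg 1 distance:
80 x 1.5 = 120 miles
Leg 2 distance:
40 x 2 = 80 miles
Total distance:
120 + 80 = 200 miles

200 miles


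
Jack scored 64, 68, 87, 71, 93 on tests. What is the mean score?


Add the scores:
64 + 68 + 87 + 71 + 93 = 383
Divide by the number of tests:
383 / 5 = 76.6

76.6


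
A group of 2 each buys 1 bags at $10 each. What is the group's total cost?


Cost per person:
1 x $10 = $10
Group total:
2 x $10 = $20

$20


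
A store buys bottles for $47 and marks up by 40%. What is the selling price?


Calculate the markup amount:
40% of $47 = $18.80
Add to cost:
$47 + $18.80 = $65.80

$65.80


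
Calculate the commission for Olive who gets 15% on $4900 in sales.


Convert rate to decimal:
15% = 0.15
Multiply by sales:
$4900 x 0.15 = $735

$735


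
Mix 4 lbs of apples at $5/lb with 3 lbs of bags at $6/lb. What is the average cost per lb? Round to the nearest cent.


Cost of apples:
4 x $5 = $20
Cost of bags:
3 x $6 = $18
Total cost: $20 + $18 = $38
Total weight: 7 lbs
Average: $38 / 7 = $5.4285... ≈ $5.43/lb

$5.43/lb


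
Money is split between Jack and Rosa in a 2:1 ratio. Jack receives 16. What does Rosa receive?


Find the multiplier:
16 / 2 = 8
Apply to Rosa's share:
1 x 8 = 8

8


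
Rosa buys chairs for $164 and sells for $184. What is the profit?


Selling price = $184
Cost price = $164
Profit = selling price - cost price:
Profit = $184 - $164 = $20

$20


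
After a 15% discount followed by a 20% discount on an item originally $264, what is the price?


First discount:
15% of $264 = $39.60
Price after first discount:
$264 - $39.60 = $224.40
Second discount:
20% of $224.40 = $44.88
Final price:
$224.40 - $44.88 = $179.52

$179.52


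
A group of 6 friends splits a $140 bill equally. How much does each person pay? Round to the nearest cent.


Total bill: $140
Number of people: 6
Each pays: $140 / 6 = $23.3333... ≈ $23.33

$23.33


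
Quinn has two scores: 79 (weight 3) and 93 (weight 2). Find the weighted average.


Weighted sum:
3 x 79 + 2 x 93 = 423
Total weight:
3 + 2 = 5
Weighted average:
423 / 5 = 84.6

84.6


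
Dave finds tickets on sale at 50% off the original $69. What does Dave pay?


Calculate the discount amount:
50% of $69 = $34.50
Subtract from original:
$69 - $34.50 = $34.50

$34.50


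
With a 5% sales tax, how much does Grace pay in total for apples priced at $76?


Calculate the tax:
5% of $76 = $3.80
Add tax to price:
$76 + $3.80 = $79.80

$79.80


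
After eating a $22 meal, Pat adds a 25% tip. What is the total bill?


Calculate the tip:
25% of $22 = $5.50
Add tip to meal cost:
$22 + $5.50 = $27.50

$27.50


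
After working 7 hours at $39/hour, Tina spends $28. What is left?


Calculate earnings:
7 x $39 = $273
Subtract spending:
$273 - $28 = $245

$245


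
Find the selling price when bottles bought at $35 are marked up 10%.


Calculate the markup amount:
10% of $35 = $3.50
Add to cost:
$35 + $3.50 = $38.50

$38.50


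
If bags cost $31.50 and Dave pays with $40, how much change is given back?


Start with the amount paid:
$40
Subtract the price:
$40 - $31.50 = $8.50

$8.50


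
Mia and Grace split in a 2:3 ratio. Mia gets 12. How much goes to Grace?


Find the multiplier:
12 / 2 = 6
Apply to Grace's share:
3 x 6 = 18

18


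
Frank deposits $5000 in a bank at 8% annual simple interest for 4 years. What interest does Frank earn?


Use the formula I = P x R x T / 100
P x R x T = 5000 x 8 x 4 = 160000
I = 160000 / 100 = $1600

$1600


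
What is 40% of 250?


Convert percentage to decimal:
40% = 0.4
Multiply:
250 x 0.4 = 100

100


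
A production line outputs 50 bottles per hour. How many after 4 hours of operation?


Production rate: 50 bottles per hour
Time: 4 hours
Total: 50 x 4 = 200 bottles

200 bottles


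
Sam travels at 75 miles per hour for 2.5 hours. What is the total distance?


Use the formula: distance = speed x time
Speed = 75 mph, Time = 2.5 hours
75 x 2.5 = 187.5 miles

187.5 miles


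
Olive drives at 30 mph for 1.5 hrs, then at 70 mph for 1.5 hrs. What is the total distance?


Leg 1 distance:
30 x 1.5 = 45 miles
Leg 2 distance:
70 x 1.5 = 105 miles
Total distance:
45 + 105 = 150 miles

150 miles


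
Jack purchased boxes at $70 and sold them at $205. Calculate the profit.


Selling price = $205
Cost price = $70
Profit = selling price - cost price:
Profit = $205 - $70 = $135

$135


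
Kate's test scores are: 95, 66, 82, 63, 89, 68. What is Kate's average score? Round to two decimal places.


Add the scores:
95 + 66 + 82 + 63 + 89 + 68 = 463
Divide by the number of tests:
463 / 6 = 77.1666... ≈ 77.17

77.17


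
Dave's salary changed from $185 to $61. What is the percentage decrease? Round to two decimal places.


Find the absolute change:
|61 - 185| = 124
Divide by original and multiply by 100:
124 / 185 x 100 = 67.0270...% ≈ 67.03%

67.03%


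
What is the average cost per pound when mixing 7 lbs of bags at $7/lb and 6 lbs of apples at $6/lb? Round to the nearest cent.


Cost of bags:
7 x $7 = $49
Cost of apples:
6 x $6 = $36
Total cost: $49 + $36 = $85
Total weight: 13 lbs
Average: $85 / 13 = $6.5384... ≈ $6.54/lb

$6.54/lb


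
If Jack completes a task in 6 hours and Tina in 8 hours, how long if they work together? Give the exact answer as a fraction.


Jack's rate: 1/6 of the job per hour
Tina's rate: 1/8 of the job per hour
Combined rate: 1/6 + 1/8 = 7/24 per hour
Time = 1 / (7/24) = 24/7 hours (≈ 3.43 hours)

24/7 hours


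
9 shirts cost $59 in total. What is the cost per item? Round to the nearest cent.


Total cost: $59
Number of items: 9
Unit price: $59 / 9 = $6.5555... ≈ $6.56

$6.56


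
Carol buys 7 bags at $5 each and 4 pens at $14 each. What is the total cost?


Cost of bags:
7 x $5 = $35
Cost of pens:
4 x $14 = $56
Add both:
$35 + $56 = $91

$91


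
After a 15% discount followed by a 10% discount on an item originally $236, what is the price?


First discount:
15% of $236 = $35.40
Price after first discount:
$236 - $35.40 = $200.60
Second discount:
10% of $200.60 = $20.06
Final price:
$200.60 - $20.06 = $180.54

$180.54


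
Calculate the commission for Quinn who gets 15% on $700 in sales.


Convert rate to decimal:
15% = 0.15
Multiply by sales:
$700 x 0.15 = $105

$105


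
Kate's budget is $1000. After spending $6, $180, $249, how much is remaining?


Add up expenses:
$6 + $180 + $249 = $435
Subtract from budget:
$1000 - $435 = $565

$565


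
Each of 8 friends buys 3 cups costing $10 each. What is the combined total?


Cost per person:
3 x $10 = $30
Group total:
8 x $30 = $240

$240


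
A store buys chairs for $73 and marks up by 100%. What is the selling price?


Calculate the markup amount:
100% of $73 = $73
Add to cost:
$73 + $73 = $146

$146


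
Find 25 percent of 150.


Convert percentage to decimal:
25% = 0.25
Multiply:
150 x 0.25 = 37.5

37.5


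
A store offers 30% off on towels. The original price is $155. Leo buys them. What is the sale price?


Calculate the discount amount:
30% of $155 = $46.50
Subtract from original:
$155 - $46.50 = $108.50

$108.50


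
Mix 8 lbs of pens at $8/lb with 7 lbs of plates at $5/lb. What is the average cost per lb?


Cost of pens:
8 x $8 = $64
Cost of plates:
7 x $5 = $35
Total cost: $64 + $35 = $99
Total weight: 15 lbs
Average: $99 / 15 = $6.60/lb

$6.60/lb


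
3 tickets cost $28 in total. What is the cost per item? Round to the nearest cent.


Total cost: $28
Number of items: 3
Unit price: $28 / 3 = $9.3333... ≈ $9.33

$9.33


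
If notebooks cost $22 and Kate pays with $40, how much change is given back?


Start with the amount paid:
$40
Subtract the price:
$40 - $22 = $18

$18


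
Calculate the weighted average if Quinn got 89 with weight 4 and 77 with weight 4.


Weighted sum:
4 x 89 + 4 x 77 = 664
Total weight:
4 + 4 = 8
Weighted average:
664 / 8 = 83

83


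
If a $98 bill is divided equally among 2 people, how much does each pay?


Total bill: $98
Number of people: 2
Each pays: $98 / 2 = $49

$49


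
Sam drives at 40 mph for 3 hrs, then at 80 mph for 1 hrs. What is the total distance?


Leg 1 distance:
40 x 3 = 120 miles
Leg 2 distance:
80 x 1 = 80 miles
Total distance:
120 + 80 = 200 miles

200 miles


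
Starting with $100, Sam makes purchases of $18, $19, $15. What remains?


Add up expenses:
$18 + $19 + $15 = $52
Subtract from budget:
$100 - $52 = $48

$48


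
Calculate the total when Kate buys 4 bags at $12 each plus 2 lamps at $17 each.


Cost of bags:
4 x $12 = $48
Cost of lamps:
2 x $17 = $34
Add both:
$48 + $34 = $82

$82


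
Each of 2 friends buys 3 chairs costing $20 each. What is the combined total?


Cost per person:
3 x $20 = $60
Group total:
2 x $60 = $120

$120


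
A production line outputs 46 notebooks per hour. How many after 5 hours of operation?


Production rate: 46 notebooks per hour
Time: 5 hours
Total: 46 x 5 = 230 notebooks

230 notebooks


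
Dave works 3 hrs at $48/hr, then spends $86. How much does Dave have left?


Calculate earnings:
3 x $48 = $144
Subtract spending:
$144 - $86 = $58

$58


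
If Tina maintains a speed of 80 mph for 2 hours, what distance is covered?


Use the formula: distance = speed x time
Speed = 80 mph, Time = 2 hours
80 x 2 = 160 miles

160 miles


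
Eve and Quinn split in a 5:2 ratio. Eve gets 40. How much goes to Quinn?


Find the multiplier:
40 / 5 = 8
Apply to Quinn's share:
2 x 8 = 16

16


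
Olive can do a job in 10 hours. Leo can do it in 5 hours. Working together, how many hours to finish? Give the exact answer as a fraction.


Olive's rate: 1/10 of the job per hour
Leo's rate: 1/5 of the job per hour
Combined rate: 1/10 + 1/5 = 3/10 per hour
Time = 1 / (3/10) = 10/3 hours (≈ 3.33 hours)

10/3 hours


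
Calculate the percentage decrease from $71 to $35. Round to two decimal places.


Find the absolute change:
|35 - 71| = 36
Divide by original and multiply by 100:
36 / 71 x 100 = 50.7042...% ≈ 50.7%

50.7%


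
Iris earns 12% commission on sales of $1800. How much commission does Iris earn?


Convert rate to decimal:
12% = 0.12
Multiply by sales:
$1800 x 0.12 = $216

$216


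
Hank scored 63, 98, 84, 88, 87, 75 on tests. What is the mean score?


Add the scores:
63 + 98 + 84 + 88 + 87 + 75 = 495
Divide by the number of tests:
495 / 6 = 82.5

82.5


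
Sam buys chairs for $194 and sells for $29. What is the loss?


Selling price = $29
Cost price = $194
Loss = cost price - selling price:
Loss = $194 - $29 = $165

$165


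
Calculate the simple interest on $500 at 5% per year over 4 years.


Use the formula I = P x R x T / 100
P x R x T = 500 x 5 x 4 = 10000
I = 10000 / 100 = $100

$100


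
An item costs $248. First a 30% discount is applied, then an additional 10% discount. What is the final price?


First discount:
30% of $248 = $74.40
Price after first discount:
$248 - $74.40 = $173.60
Second discount:
10% of $173.60 = $17.36
Final price:
$173.60 - $17.36 = $156.24

$156.24


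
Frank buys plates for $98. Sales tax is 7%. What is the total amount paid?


Calculate the tax:
7% of $98 = $6.86
Add tax to price:
$98 + $6.86 = $104.86

$104.86


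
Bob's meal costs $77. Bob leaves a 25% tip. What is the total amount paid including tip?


Calculate the tip:
25% of $77 = $19.25
Add tip to meal cost:
$77 + $19.25 = $96.25

$96.25


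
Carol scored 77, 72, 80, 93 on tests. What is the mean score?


Add the scores:
77 + 72 + 80 + 93 = 322
Divide by the number of tests:
322 / 4 = 80.5

80.5


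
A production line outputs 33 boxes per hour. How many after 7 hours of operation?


Production rate: 33 boxes per hour
Time: 7 hours
Total: 33 x 7 = 231 boxes

231 boxes


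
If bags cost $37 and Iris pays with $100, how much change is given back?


Start with the amount paid:
$100
Subtract the price:
$100 - $37 = $63

$63


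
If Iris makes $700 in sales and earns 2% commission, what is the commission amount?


Convert rate to decimal:
2% = 0.02
Multiply by sales:
$700 x 0.02 = $14

$14


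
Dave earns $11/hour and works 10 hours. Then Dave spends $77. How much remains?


Calculate earnings:
10 x $11 = $110
Subtract spending:
$110 - $77 = $33

$33


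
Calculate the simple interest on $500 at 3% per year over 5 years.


Use the formula I = P x R x T / 100
P x R x T = 500 x 3 x 5 = 7500
I = 7500 / 100 = $75

$75


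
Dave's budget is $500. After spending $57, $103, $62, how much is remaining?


Add up expenses:
$57 + $103 + $62 = $222
Subtract from budget:
$500 - $222 = $278

$278
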